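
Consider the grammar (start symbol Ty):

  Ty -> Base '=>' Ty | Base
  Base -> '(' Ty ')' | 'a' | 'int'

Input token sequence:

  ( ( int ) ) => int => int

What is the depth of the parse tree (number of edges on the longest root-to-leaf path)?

6

[Ty [Base ( [Ty [Base ( [Ty [Base int]] )]] )] => [Ty [Base int] => [Ty [Base int]]]]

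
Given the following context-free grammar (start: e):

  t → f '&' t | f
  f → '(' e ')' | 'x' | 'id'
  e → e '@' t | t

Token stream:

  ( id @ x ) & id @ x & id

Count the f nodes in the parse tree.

[e [e [t [f ( [e [e [t [f id]]] @ [t [f x]]] )] & [t [f id]]]] @ [t [f x] & [t [f id]]]]

6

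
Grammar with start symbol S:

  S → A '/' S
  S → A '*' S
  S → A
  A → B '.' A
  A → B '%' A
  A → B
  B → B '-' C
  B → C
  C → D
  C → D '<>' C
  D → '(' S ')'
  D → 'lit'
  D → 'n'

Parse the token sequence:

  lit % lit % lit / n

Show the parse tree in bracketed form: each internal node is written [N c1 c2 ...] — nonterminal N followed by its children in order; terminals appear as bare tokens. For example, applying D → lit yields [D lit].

[S [A [B [C [D lit]]] % [A [B [C [D lit]]] % [A [B [C [D lit]]]]]] / [S [A [B [C [D n]]]]]]

S
A / S
B % A / S
C % A / S
D % A / S
lit % A / S
lit % B % A / S
lit % C % A / S
lit % D % A / S
lit % lit % A / S
lit % lit % B / S
lit % lit % C / S
lit % lit % D / S
lit % lit % lit / S
lit % lit % lit / A
lit % lit % lit / B
lit % lit % lit / C
lit % lit % lit / D
lit % lit % lit / n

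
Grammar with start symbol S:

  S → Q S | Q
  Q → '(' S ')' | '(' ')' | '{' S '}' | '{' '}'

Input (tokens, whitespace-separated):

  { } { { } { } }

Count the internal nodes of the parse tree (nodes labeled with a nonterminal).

8

[S [Q { }] [S [Q { [S [Q { }] [S [Q { }]]] }]]]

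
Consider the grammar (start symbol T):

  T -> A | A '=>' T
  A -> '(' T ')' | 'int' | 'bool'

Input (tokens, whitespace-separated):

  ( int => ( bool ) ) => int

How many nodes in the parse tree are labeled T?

5

[T [A ( [T [A int] => [T [A ( [T [A bool]] )]]] )] => [T [A int]]]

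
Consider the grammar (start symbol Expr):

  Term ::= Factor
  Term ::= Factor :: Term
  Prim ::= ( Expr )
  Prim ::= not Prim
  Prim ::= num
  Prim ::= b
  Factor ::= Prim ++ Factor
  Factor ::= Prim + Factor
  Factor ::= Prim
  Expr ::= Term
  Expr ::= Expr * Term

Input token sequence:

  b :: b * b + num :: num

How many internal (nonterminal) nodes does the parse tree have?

16

[Expr [Expr [Term [Factor [Prim b]] :: [Term [Factor [Prim b]]]]] * [Term [Factor [Prim b] + [Factor [Prim num]]] :: [Term [Factor [Prim num]]]]]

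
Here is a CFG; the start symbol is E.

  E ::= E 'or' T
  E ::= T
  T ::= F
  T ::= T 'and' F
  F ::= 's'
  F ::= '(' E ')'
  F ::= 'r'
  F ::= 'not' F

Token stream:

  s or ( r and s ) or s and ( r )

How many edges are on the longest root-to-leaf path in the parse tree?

[E [E [E [T [F s]]] or [T [F ( [E [T [T [F r]] and [F s]]] )]]] or [T [T [F s]] and [F ( [E [T [F r]]] )]]]

8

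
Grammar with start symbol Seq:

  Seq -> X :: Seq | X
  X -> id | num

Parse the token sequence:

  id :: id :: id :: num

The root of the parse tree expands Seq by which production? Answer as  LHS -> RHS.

Seq -> X :: Seq

[Seq [X id] :: [Seq [X id] :: [Seq [X id] :: [Seq [X num]]]]]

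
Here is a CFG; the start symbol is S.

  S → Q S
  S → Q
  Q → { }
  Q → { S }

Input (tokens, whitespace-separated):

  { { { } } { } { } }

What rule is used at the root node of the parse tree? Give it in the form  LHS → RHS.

S → Q

[S [Q { [S [Q { [S [Q { }]] }] [S [Q { }] [S [Q { }]]]] }]]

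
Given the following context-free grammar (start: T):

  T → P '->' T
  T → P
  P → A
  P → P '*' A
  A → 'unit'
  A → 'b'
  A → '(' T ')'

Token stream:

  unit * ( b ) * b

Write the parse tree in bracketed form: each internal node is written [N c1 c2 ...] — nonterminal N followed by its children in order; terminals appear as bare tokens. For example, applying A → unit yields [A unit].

[T [P [P [P [A unit]] * [A ( [T [P [A b]]] )]] * [A b]]]

T
P
P * A
P * A * A
A * A * A
unit * A * A
unit * ( T ) * A
unit * ( P ) * A
unit * ( A ) * A
unit * ( b ) * A
unit * ( b ) * b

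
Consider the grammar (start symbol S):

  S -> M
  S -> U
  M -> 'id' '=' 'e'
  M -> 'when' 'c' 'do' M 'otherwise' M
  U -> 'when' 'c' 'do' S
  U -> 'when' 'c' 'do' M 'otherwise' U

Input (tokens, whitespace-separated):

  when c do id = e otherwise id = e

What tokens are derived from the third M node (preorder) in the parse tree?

[S [M when c do [M id = e] otherwise [M id = e]]]

id = e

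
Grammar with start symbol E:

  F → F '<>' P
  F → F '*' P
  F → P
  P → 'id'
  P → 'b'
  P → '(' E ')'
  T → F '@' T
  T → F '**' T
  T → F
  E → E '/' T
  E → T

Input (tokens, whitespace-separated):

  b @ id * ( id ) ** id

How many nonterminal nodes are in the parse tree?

[E [T [F [P b]] @ [T [F [F [P id]] * [P ( [E [T [F [P id]]]] )]] ** [T [F [P id]]]]]]

16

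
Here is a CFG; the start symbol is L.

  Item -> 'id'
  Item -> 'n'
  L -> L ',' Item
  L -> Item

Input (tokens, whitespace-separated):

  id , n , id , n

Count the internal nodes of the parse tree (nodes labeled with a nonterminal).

8

[L [L [L [L [Item id]] , [Item n]] , [Item id]] , [Item n]]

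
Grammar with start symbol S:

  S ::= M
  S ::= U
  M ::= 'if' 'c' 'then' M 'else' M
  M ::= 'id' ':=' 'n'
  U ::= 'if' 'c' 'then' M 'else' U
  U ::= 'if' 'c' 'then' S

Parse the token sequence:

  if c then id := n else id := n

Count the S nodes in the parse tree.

[S [M if c then [M id := n] else [M id := n]]]

1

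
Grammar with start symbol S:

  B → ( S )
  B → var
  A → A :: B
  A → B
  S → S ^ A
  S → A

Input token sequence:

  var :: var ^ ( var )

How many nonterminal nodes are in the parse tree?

11

[S [S [A [A [B var]] :: [B var]]] ^ [A [B ( [S [A [B var]]] )]]]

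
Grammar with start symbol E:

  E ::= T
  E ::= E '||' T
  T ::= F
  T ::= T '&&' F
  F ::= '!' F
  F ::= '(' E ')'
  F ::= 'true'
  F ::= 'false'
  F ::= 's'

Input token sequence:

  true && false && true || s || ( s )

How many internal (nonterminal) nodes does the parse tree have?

[E [E [E [T [T [T [F true]] && [F false]] && [F true]]] || [T [F s]]] || [T [F ( [E [T [F s]]] )]]]

16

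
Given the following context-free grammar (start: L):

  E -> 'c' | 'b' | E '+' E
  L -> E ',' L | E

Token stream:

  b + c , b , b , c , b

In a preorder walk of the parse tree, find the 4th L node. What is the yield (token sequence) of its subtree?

[L [E [E b] + [E c]] , [L [E b] , [L [E b] , [L [E c] , [L [E b]]]]]]

c , b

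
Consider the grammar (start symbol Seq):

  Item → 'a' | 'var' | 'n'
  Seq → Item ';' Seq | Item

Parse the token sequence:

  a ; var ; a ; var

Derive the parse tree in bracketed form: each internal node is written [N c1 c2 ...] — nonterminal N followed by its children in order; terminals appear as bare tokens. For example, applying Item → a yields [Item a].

[Seq [Item a] ; [Seq [Item var] ; [Seq [Item a] ; [Seq [Item var]]]]]

Seq
Item ; Seq
a ; Seq
a ; Item ; Seq
a ; var ; Seq
a ; var ; Item ; Seq
a ; var ; a ; Seq
a ; var ; a ; Item
a ; var ; a ; var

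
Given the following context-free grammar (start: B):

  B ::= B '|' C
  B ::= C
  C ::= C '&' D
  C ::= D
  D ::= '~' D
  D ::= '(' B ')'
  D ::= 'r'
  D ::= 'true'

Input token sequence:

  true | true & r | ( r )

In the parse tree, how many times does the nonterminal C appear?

[B [B [B [C [D true]]] | [C [C [D true]] & [D r]]] | [C [D ( [B [C [D r]]] )]]]

5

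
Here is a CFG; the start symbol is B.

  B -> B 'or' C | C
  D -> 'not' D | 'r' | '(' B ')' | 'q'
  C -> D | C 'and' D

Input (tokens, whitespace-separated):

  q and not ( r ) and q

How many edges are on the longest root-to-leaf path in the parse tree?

8

[B [C [C [C [D q]] and [D not [D ( [B [C [D r]]] )]]] and [D q]]]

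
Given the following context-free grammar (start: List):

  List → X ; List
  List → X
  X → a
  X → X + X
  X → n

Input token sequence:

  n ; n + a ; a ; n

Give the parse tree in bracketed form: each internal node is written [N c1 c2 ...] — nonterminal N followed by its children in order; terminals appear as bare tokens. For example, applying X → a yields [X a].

List
X ; List
n ; List
n ; X ; List
n ; X + X ; List
n ; n + X ; List
n ; n + a ; List
n ; n + a ; X ; List
n ; n + a ; a ; List
n ; n + a ; a ; X
n ; n + a ; a ; n

[List [X n] ; [List [X [X n] + [X a]] ; [List [X a] ; [List [X n]]]]]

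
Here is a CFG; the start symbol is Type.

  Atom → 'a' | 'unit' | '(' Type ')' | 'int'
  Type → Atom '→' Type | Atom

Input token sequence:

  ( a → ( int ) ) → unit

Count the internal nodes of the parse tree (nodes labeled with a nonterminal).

[Type [Atom ( [Type [Atom a] → [Type [Atom ( [Type [Atom int]] )]]] )] → [Type [Atom unit]]]

10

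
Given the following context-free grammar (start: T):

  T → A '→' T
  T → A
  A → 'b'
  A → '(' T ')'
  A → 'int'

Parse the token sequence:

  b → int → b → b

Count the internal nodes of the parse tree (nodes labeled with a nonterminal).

8

[T [A b] → [T [A int] → [T [A b] → [T [A b]]]]]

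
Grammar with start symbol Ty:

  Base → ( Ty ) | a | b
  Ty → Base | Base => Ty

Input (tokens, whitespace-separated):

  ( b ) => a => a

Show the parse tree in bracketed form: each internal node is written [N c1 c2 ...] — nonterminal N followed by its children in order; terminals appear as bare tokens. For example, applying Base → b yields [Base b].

[Ty [Base ( [Ty [Base b]] )] => [Ty [Base a] => [Ty [Base a]]]]

Ty
Base => Ty
( Ty ) => Ty
( Base ) => Ty
( b ) => Ty
( b ) => Base => Ty
( b ) => a => Ty
( b ) => a => Base
( b ) => a => a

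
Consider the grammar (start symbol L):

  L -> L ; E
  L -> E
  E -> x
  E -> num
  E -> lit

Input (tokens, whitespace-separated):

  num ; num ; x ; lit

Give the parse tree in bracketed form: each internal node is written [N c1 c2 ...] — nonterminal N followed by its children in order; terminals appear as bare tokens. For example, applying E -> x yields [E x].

L
L ; E
L ; E ; E
L ; E ; E ; E
E ; E ; E ; E
num ; E ; E ; E
num ; num ; E ; E
num ; num ; x ; E
num ; num ; x ; lit

[L [L [L [L [E num]] ; [E num]] ; [E x]] ; [E lit]]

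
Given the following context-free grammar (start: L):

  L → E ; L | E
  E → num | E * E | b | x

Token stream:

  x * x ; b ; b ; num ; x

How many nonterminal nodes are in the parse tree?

[L [E [E x] * [E x]] ; [L [E b] ; [L [E b] ; [L [E num] ; [L [E x]]]]]]

12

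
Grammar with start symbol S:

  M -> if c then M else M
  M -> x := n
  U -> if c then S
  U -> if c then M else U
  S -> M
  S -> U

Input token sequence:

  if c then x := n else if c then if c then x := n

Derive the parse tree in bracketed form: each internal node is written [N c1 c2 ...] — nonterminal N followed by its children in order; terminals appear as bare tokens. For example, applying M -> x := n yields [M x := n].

S
U
if c then M else U
if c then x := n else U
if c then x := n else if c then S
if c then x := n else if c then U
if c then x := n else if c then if c then S
if c then x := n else if c then if c then M
if c then x := n else if c then if c then x := n

[S [U if c then [M x := n] else [U if c then [S [U if c then [S [M x := n]]]]]]]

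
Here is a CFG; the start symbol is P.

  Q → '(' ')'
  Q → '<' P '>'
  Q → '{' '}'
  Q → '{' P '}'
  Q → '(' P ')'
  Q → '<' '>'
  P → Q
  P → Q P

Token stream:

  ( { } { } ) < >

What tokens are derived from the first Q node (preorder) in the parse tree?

( { } { } )

[P [Q ( [P [Q { }] [P [Q { }]]] )] [P [Q < >]]]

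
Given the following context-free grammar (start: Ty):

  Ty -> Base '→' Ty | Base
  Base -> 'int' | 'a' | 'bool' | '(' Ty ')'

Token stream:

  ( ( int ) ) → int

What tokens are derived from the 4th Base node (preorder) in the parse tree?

int

[Ty [Base ( [Ty [Base ( [Ty [Base int]] )]] )] → [Ty [Base int]]]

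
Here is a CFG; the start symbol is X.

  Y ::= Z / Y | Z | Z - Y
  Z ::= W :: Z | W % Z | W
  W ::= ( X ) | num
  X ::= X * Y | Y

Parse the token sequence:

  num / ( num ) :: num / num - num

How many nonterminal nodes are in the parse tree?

19

[X [Y [Z [W num]] / [Y [Z [W ( [X [Y [Z [W num]]]] )] :: [Z [W num]]] / [Y [Z [W num]] - [Y [Z [W num]]]]]]]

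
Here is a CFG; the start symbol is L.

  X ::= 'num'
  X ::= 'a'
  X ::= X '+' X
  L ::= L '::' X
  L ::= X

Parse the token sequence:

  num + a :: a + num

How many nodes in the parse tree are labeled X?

[L [L [X [X num] + [X a]]] :: [X [X a] + [X num]]]

6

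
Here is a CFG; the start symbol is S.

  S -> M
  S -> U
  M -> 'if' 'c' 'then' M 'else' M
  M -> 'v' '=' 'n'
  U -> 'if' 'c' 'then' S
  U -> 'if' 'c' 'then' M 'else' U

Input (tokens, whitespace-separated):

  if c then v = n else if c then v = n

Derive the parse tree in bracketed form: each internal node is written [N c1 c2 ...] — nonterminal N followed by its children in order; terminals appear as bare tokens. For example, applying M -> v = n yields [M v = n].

[S [U if c then [M v = n] else [U if c then [S [M v = n]]]]]

S
U
if c then M else U
if c then v = n else U
if c then v = n else if c then S
if c then v = n else if c then M
if c then v = n else if c then v = n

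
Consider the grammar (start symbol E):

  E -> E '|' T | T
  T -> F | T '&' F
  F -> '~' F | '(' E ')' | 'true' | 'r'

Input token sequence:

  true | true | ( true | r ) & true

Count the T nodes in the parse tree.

[E [E [E [T [F true]]] | [T [F true]]] | [T [T [F ( [E [E [T [F true]]] | [T [F r]]] )]] & [F true]]]

6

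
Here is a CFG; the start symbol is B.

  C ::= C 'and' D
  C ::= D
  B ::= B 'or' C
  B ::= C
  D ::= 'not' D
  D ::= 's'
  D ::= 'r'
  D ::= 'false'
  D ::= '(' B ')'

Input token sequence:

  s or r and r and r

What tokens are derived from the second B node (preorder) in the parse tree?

[B [B [C [D s]]] or [C [C [C [D r]] and [D r]] and [D r]]]

s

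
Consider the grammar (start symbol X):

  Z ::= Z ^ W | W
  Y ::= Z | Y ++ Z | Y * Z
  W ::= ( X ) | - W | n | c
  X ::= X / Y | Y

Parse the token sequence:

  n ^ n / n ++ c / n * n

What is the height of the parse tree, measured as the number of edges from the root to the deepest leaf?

[X [X [X [Y [Z [Z [W n]] ^ [W n]]]] / [Y [Y [Z [W n]]] ++ [Z [W c]]]] / [Y [Y [Z [W n]]] * [Z [W n]]]]

7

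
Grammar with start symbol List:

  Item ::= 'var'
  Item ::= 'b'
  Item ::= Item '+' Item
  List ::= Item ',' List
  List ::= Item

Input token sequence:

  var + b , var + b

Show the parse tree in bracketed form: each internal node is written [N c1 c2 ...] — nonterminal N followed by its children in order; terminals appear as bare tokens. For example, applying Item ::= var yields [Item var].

[List [Item [Item var] + [Item b]] , [List [Item [Item var] + [Item b]]]]

List
Item , List
Item + Item , List
var + Item , List
var + b , List
var + b , Item
var + b , Item + Item
var + b , var + Item
var + b , var + b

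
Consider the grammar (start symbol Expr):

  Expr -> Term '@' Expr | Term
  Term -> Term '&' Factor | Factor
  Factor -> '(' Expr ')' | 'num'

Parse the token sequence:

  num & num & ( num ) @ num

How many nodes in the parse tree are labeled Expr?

3

[Expr [Term [Term [Term [Factor num]] & [Factor num]] & [Factor ( [Expr [Term [Factor num]]] )]] @ [Expr [Term [Factor num]]]]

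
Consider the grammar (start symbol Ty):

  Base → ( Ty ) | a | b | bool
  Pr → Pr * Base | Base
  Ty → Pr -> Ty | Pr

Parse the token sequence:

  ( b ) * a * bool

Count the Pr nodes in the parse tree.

4

[Ty [Pr [Pr [Pr [Base ( [Ty [Pr [Base b]]] )]] * [Base a]] * [Base bool]]]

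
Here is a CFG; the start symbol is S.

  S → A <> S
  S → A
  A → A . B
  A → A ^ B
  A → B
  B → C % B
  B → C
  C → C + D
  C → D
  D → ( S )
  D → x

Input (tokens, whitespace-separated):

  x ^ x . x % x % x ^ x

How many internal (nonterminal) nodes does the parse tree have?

23

[S [A [A [A [A [B [C [D x]]]] ^ [B [C [D x]]]] . [B [C [D x]] % [B [C [D x]] % [B [C [D x]]]]]] ^ [B [C [D x]]]]]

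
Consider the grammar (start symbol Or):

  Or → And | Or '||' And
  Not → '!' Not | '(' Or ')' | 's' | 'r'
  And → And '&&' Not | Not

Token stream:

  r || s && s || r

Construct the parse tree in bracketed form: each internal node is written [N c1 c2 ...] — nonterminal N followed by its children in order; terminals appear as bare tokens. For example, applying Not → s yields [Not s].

[Or [Or [Or [And [Not r]]] || [And [And [Not s]] && [Not s]]] || [And [Not r]]]

Or
Or || And
Or || And || And
And || And || And
Not || And || And
r || And || And
r || And && Not || And
r || Not && Not || And
r || s && Not || And
r || s && s || And
r || s && s || Not
r || s && s || r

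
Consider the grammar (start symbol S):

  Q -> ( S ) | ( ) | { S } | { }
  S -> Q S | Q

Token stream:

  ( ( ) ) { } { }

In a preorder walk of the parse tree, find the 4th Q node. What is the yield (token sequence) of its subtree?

{ }

[S [Q ( [S [Q ( )]] )] [S [Q { }] [S [Q { }]]]]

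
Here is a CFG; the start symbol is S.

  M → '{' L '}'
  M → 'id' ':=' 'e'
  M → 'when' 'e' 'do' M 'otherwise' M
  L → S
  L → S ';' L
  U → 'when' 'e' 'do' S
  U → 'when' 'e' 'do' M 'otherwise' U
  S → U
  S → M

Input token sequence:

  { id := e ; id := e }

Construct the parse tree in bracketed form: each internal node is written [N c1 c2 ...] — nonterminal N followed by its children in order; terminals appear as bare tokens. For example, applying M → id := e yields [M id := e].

S
M
{ L }
{ S ; L }
{ M ; L }
{ id := e ; L }
{ id := e ; S }
{ id := e ; M }
{ id := e ; id := e }

[S [M { [L [S [M id := e]] ; [L [S [M id := e]]]] }]]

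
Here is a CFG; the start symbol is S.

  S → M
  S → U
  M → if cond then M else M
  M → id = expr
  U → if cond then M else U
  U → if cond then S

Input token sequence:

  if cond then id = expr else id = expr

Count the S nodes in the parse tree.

[S [M if cond then [M id = expr] else [M id = expr]]]

1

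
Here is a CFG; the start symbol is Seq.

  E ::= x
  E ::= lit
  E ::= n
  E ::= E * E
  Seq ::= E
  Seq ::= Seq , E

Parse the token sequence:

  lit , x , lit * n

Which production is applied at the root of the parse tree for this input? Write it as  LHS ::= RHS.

[Seq [Seq [Seq [E lit]] , [E x]] , [E [E lit] * [E n]]]

Seq ::= Seq , E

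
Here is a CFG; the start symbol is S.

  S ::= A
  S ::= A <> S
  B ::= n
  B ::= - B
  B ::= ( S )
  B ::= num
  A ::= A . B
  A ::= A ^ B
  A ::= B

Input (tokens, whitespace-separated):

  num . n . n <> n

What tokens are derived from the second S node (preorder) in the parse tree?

[S [A [A [A [B num]] . [B n]] . [B n]] <> [S [A [B n]]]]

n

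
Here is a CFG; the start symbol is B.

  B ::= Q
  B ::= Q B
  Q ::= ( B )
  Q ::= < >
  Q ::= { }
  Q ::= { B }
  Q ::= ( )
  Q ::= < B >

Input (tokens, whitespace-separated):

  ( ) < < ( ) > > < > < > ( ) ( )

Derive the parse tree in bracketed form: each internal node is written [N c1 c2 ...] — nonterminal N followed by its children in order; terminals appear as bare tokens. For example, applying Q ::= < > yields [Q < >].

[B [Q ( )] [B [Q < [B [Q < [B [Q ( )]] >]] >] [B [Q < >] [B [Q < >] [B [Q ( )] [B [Q ( )]]]]]]]

B
Q B
( ) B
( ) Q B
( ) < B > B
( ) < Q > B
( ) < < B > > B
( ) < < Q > > B
( ) < < ( ) > > B
( ) < < ( ) > > Q B
( ) < < ( ) > > < > B
( ) < < ( ) > > < > Q B
( ) < < ( ) > > < > < > B
( ) < < ( ) > > < > < > Q B
( ) < < ( ) > > < > < > ( ) B
( ) < < ( ) > > < > < > ( ) Q
( ) < < ( ) > > < > < > ( ) ( )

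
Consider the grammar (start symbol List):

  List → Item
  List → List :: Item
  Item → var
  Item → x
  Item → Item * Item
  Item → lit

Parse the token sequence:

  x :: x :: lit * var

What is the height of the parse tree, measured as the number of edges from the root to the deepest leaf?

4

[List [List [List [Item x]] :: [Item x]] :: [Item [Item lit] * [Item var]]]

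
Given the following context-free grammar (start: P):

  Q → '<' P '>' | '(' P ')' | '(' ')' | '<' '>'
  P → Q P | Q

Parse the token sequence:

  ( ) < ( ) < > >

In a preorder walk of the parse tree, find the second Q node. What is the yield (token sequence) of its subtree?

< ( ) < > >

[P [Q ( )] [P [Q < [P [Q ( )] [P [Q < >]]] >]]]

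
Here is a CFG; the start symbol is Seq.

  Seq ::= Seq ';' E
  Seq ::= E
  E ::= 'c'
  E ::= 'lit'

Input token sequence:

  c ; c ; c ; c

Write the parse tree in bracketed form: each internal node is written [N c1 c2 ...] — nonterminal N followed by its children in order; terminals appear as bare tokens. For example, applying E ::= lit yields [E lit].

Seq
Seq ; E
Seq ; E ; E
Seq ; E ; E ; E
E ; E ; E ; E
c ; E ; E ; E
c ; c ; E ; E
c ; c ; c ; E
c ; c ; c ; c

[Seq [Seq [Seq [Seq [E c]] ; [E c]] ; [E c]] ; [E c]]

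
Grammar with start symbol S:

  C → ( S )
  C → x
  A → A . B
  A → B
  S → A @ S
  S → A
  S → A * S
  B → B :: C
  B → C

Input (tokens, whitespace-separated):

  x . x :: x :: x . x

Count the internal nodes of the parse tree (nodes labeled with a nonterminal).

14

[S [A [A [A [B [C x]]] . [B [B [B [C x]] :: [C x]] :: [C x]]] . [B [C x]]]]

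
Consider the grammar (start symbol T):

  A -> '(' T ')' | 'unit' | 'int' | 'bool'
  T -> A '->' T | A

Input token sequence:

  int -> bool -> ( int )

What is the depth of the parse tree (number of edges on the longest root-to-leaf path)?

6

[T [A int] -> [T [A bool] -> [T [A ( [T [A int]] )]]]]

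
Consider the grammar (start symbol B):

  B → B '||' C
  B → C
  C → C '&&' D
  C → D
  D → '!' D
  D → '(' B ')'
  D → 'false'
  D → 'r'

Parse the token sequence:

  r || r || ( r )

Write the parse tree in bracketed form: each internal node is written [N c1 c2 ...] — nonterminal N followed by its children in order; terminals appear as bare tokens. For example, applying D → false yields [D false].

[B [B [B [C [D r]]] || [C [D r]]] || [C [D ( [B [C [D r]]] )]]]

B
B || C
B || C || C
C || C || C
D || C || C
r || C || C
r || D || C
r || r || C
r || r || D
r || r || ( B )
r || r || ( C )
r || r || ( D )
r || r || ( r )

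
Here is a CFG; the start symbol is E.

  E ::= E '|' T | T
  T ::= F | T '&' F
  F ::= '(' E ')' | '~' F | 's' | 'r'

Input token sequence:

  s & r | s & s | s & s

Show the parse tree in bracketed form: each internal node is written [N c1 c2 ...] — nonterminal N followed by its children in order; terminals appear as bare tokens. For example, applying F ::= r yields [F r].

[E [E [E [T [T [F s]] & [F r]]] | [T [T [F s]] & [F s]]] | [T [T [F s]] & [F s]]]

E
E | T
E | T | T
T | T | T
T & F | T | T
F & F | T | T
s & F | T | T
s & r | T | T
s & r | T & F | T
s & r | F & F | T
s & r | s & F | T
s & r | s & s | T
s & r | s & s | T & F
s & r | s & s | F & F
s & r | s & s | s & F
s & r | s & s | s & s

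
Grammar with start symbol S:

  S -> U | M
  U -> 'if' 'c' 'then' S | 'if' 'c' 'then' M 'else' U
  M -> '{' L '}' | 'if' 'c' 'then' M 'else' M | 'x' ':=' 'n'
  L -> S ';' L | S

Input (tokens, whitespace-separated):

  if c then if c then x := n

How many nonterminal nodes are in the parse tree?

[S [U if c then [S [U if c then [S [M x := n]]]]]]

6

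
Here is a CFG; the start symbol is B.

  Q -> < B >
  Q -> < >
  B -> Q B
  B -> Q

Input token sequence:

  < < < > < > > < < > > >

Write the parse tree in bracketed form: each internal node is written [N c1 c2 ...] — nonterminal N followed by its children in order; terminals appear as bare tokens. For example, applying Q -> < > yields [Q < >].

[B [Q < [B [Q < [B [Q < >] [B [Q < >]]] >] [B [Q < [B [Q < >]] >]]] >]]

B
Q
< B >
< Q B >
< < B > B >
< < Q B > B >
< < < > B > B >
< < < > Q > B >
< < < > < > > B >
< < < > < > > Q >
< < < > < > > < B > >
< < < > < > > < Q > >
< < < > < > > < < > > >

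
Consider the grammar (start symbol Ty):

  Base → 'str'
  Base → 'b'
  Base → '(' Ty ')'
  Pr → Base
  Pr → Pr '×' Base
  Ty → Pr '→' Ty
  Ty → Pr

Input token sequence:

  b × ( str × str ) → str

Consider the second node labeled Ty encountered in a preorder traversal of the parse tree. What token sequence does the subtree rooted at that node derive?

[Ty [Pr [Pr [Base b]] × [Base ( [Ty [Pr [Pr [Base str]] × [Base str]]] )]] → [Ty [Pr [Base str]]]]

str × str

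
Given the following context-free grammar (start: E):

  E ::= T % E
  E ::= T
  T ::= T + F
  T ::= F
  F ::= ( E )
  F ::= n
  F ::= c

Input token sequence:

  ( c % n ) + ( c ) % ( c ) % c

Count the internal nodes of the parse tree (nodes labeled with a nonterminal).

23

[E [T [T [F ( [E [T [F c]] % [E [T [F n]]]] )]] + [F ( [E [T [F c]]] )]] % [E [T [F ( [E [T [F c]]] )]] % [E [T [F c]]]]]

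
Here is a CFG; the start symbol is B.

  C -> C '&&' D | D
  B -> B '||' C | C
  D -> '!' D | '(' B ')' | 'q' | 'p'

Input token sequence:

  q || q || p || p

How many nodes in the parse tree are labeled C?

4

[B [B [B [B [C [D q]]] || [C [D q]]] || [C [D p]]] || [C [D p]]]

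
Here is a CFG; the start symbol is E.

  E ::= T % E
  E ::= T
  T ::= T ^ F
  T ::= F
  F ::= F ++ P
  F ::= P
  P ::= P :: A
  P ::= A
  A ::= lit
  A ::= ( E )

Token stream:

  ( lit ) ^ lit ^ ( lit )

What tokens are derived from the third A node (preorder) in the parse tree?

lit

[E [T [T [T [F [P [A ( [E [T [F [P [A lit]]]]] )]]]] ^ [F [P [A lit]]]] ^ [F [P [A ( [E [T [F [P [A lit]]]]] )]]]]]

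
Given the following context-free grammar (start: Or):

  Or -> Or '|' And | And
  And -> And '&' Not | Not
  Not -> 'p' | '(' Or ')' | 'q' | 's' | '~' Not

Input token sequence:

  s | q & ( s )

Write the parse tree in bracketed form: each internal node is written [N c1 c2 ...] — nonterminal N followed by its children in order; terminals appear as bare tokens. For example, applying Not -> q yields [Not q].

Or
Or | And
And | And
Not | And
s | And
s | And & Not
s | Not & Not
s | q & Not
s | q & ( Or )
s | q & ( And )
s | q & ( Not )
s | q & ( s )

[Or [Or [And [Not s]]] | [And [And [Not q]] & [Not ( [Or [And [Not s]]] )]]]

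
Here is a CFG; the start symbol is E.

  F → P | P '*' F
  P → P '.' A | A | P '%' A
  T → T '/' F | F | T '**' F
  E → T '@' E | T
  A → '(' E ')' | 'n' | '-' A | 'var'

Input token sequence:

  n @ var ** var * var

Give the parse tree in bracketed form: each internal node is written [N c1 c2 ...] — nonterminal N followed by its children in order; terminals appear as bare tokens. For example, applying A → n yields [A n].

[E [T [F [P [A n]]]] @ [E [T [T [F [P [A var]]]] ** [F [P [A var]] * [F [P [A var]]]]]]]

E
T @ E
F @ E
P @ E
A @ E
n @ E
n @ T
n @ T ** F
n @ F ** F
n @ P ** F
n @ A ** F
n @ var ** F
n @ var ** P * F
n @ var ** A * F
n @ var ** var * F
n @ var ** var * P
n @ var ** var * A
n @ var ** var * var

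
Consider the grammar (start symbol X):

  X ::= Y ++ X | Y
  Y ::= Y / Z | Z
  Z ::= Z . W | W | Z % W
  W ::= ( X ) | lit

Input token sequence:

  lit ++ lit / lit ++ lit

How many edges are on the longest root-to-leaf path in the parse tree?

[X [Y [Z [W lit]]] ++ [X [Y [Y [Z [W lit]]] / [Z [W lit]]] ++ [X [Y [Z [W lit]]]]]]

6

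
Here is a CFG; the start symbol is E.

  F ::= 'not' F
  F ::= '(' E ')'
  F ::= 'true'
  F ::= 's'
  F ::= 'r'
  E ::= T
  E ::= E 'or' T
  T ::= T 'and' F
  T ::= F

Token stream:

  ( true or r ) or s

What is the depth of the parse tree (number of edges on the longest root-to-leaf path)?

8

[E [E [T [F ( [E [E [T [F true]]] or [T [F r]]] )]]] or [T [F s]]]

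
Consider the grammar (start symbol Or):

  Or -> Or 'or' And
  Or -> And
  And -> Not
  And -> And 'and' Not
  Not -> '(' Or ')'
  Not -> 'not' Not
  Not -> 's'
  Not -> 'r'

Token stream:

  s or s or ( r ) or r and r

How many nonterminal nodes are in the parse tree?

[Or [Or [Or [Or [And [Not s]]] or [And [Not s]]] or [And [Not ( [Or [And [Not r]]] )]]] or [And [And [Not r]] and [Not r]]]

17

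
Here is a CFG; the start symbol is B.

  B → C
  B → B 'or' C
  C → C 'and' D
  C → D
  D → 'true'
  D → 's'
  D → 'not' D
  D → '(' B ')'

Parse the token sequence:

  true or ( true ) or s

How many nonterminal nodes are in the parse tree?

12

[B [B [B [C [D true]]] or [C [D ( [B [C [D true]]] )]]] or [C [D s]]]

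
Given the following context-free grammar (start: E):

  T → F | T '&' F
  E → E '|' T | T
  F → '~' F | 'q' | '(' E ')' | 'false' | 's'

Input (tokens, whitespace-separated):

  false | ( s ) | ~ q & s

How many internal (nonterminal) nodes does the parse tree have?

15

[E [E [E [T [F false]]] | [T [F ( [E [T [F s]]] )]]] | [T [T [F ~ [F q]]] & [F s]]]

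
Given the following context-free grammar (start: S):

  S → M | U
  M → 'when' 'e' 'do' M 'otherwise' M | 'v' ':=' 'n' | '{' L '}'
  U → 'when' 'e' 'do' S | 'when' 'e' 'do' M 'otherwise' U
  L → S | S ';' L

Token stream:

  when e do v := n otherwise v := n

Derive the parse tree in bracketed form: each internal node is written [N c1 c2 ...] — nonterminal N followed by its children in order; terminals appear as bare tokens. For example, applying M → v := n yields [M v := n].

S
M
when e do M otherwise M
when e do v := n otherwise M
when e do v := n otherwise v := n

[S [M when e do [M v := n] otherwise [M v := n]]]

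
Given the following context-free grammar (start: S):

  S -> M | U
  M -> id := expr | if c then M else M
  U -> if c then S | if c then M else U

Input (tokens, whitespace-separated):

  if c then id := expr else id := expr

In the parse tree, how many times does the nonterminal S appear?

[S [M if c then [M id := expr] else [M id := expr]]]

1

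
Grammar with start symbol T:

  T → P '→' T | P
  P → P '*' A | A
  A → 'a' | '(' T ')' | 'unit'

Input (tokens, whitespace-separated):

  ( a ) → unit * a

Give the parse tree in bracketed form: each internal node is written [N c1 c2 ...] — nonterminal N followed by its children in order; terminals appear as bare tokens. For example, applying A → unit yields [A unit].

T
P → T
A → T
( T ) → T
( P ) → T
( A ) → T
( a ) → T
( a ) → P
( a ) → P * A
( a ) → A * A
( a ) → unit * A
( a ) → unit * a

[T [P [A ( [T [P [A a]]] )]] → [T [P [P [A unit]] * [A a]]]]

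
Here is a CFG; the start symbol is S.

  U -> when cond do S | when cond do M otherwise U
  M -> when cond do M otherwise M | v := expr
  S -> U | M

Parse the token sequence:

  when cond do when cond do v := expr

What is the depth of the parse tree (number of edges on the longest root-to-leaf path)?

[S [U when cond do [S [U when cond do [S [M v := expr]]]]]]

6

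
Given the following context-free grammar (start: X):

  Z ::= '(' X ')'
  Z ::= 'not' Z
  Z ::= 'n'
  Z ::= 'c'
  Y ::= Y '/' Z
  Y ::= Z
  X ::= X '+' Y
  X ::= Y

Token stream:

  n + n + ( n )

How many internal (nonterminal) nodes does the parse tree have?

[X [X [X [Y [Z n]]] + [Y [Z n]]] + [Y [Z ( [X [Y [Z n]]] )]]]

12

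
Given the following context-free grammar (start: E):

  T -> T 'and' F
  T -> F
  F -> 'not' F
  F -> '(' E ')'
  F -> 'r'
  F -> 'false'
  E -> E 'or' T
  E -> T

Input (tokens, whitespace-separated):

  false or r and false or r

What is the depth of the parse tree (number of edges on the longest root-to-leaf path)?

[E [E [E [T [F false]]] or [T [T [F r]] and [F false]]] or [T [F r]]]

5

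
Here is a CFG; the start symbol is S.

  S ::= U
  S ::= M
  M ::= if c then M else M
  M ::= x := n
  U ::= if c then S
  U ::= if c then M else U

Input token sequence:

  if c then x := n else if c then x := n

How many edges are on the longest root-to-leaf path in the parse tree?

[S [U if c then [M x := n] else [U if c then [S [M x := n]]]]]

5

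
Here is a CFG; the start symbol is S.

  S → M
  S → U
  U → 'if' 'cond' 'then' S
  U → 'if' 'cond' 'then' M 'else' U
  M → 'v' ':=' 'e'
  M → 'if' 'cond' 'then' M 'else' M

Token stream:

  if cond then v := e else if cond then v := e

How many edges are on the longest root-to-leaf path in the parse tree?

5

[S [U if cond then [M v := e] else [U if cond then [S [M v := e]]]]]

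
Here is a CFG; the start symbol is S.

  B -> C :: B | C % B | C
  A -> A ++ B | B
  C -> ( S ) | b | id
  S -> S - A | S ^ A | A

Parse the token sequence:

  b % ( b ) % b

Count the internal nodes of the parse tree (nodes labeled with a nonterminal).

12

[S [A [B [C b] % [B [C ( [S [A [B [C b]]]] )] % [B [C b]]]]]]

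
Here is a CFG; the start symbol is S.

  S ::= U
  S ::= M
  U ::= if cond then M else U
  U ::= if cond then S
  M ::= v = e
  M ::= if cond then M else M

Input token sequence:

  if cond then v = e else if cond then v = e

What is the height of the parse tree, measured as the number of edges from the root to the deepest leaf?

[S [U if cond then [M v = e] else [U if cond then [S [M v = e]]]]]

5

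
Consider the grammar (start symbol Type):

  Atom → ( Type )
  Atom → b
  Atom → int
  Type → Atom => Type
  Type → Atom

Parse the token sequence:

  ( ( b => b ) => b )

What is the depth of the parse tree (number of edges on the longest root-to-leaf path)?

[Type [Atom ( [Type [Atom ( [Type [Atom b] => [Type [Atom b]]] )] => [Type [Atom b]]] )]]

7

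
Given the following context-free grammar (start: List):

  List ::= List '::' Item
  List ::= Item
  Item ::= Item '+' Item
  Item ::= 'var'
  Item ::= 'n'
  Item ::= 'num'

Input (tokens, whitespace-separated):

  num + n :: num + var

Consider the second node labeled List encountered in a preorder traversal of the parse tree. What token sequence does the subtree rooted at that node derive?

[List [List [Item [Item num] + [Item n]]] :: [Item [Item num] + [Item var]]]

num + n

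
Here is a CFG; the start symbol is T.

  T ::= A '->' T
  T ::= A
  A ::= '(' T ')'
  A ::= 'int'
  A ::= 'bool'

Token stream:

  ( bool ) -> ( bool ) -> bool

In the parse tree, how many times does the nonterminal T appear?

[T [A ( [T [A bool]] )] -> [T [A ( [T [A bool]] )] -> [T [A bool]]]]

5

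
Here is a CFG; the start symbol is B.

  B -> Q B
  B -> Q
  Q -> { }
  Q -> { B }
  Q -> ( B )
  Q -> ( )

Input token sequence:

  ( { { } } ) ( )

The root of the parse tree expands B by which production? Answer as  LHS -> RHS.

[B [Q ( [B [Q { [B [Q { }]] }]] )] [B [Q ( )]]]

B -> Q B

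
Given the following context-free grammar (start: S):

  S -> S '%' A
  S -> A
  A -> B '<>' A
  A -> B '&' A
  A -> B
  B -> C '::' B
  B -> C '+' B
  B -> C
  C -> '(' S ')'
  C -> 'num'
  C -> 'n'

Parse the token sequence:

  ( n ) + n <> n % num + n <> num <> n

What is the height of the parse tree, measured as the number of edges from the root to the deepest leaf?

9

[S [S [A [B [C ( [S [A [B [C n]]]] )] + [B [C n]]] <> [A [B [C n]]]]] % [A [B [C num] + [B [C n]]] <> [A [B [C num]] <> [A [B [C n]]]]]]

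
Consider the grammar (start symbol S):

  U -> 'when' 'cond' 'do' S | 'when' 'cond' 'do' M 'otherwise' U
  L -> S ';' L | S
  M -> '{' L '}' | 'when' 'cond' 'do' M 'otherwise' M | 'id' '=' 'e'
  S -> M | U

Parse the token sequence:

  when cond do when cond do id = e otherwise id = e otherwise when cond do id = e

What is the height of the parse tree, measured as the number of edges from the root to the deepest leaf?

[S [U when cond do [M when cond do [M id = e] otherwise [M id = e]] otherwise [U when cond do [S [M id = e]]]]]

5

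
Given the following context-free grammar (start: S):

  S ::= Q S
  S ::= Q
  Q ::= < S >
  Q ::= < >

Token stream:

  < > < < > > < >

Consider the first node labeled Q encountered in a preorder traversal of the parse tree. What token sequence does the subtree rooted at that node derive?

[S [Q < >] [S [Q < [S [Q < >]] >] [S [Q < >]]]]

< >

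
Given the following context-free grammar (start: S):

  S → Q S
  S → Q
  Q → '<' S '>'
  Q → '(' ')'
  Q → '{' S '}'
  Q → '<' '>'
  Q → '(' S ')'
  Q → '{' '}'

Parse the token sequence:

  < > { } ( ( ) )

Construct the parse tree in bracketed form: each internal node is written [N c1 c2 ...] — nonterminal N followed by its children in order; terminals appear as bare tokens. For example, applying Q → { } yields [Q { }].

S
Q S
< > S
< > Q S
< > { } S
< > { } Q
< > { } ( S )
< > { } ( Q )
< > { } ( ( ) )

[S [Q < >] [S [Q { }] [S [Q ( [S [Q ( )]] )]]]]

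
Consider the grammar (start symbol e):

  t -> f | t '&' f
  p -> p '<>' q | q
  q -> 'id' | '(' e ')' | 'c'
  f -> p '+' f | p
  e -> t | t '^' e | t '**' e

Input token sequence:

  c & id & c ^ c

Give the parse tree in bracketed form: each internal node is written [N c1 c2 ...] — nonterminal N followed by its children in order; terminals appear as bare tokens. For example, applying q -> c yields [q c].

e
t ^ e
t & f ^ e
t & f & f ^ e
f & f & f ^ e
p & f & f ^ e
q & f & f ^ e
c & f & f ^ e
c & p & f ^ e
c & q & f ^ e
c & id & f ^ e
c & id & p ^ e
c & id & q ^ e
c & id & c ^ e
c & id & c ^ t
c & id & c ^ f
c & id & c ^ p
c & id & c ^ q
c & id & c ^ c

[e [t [t [t [f [p [q c]]]] & [f [p [q id]]]] & [f [p [q c]]]] ^ [e [t [f [p [q c]]]]]]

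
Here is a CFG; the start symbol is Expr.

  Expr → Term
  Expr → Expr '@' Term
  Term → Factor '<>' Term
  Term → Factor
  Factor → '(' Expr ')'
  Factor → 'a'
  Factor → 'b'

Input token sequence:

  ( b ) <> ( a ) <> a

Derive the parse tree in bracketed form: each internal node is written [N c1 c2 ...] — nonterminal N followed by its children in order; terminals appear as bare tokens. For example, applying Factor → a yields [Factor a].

[Expr [Term [Factor ( [Expr [Term [Factor b]]] )] <> [Term [Factor ( [Expr [Term [Factor a]]] )] <> [Term [Factor a]]]]]

Expr
Term
Factor <> Term
( Expr ) <> Term
( Term ) <> Term
( Factor ) <> Term
( b ) <> Term
( b ) <> Factor <> Term
( b ) <> ( Expr ) <> Term
( b ) <> ( Term ) <> Term
( b ) <> ( Factor ) <> Term
( b ) <> ( a ) <> Term
( b ) <> ( a ) <> Factor
( b ) <> ( a ) <> a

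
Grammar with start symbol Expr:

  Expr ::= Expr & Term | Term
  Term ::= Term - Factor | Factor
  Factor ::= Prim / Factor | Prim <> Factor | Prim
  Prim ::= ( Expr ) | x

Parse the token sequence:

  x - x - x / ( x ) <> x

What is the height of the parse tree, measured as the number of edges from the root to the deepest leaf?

9

[Expr [Term [Term [Term [Factor [Prim x]]] - [Factor [Prim x]]] - [Factor [Prim x] / [Factor [Prim ( [Expr [Term [Factor [Prim x]]]] )] <> [Factor [Prim x]]]]]]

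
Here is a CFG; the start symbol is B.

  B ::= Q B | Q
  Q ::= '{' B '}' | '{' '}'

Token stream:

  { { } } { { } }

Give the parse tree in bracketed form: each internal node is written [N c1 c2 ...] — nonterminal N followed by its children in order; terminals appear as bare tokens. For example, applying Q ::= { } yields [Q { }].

B
Q B
{ B } B
{ Q } B
{ { } } B
{ { } } Q
{ { } } { B }
{ { } } { Q }
{ { } } { { } }

[B [Q { [B [Q { }]] }] [B [Q { [B [Q { }]] }]]]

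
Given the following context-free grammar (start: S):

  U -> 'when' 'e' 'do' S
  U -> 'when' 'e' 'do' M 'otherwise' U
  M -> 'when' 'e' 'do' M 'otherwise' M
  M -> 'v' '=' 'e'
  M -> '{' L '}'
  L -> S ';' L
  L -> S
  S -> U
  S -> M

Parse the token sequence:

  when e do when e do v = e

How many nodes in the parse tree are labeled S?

[S [U when e do [S [U when e do [S [M v = e]]]]]]

3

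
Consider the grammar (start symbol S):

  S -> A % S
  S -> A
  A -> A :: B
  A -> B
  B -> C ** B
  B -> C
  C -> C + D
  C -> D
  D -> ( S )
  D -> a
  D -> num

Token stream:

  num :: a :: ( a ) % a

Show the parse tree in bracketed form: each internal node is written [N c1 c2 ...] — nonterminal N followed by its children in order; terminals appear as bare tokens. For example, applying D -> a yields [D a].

[S [A [A [A [B [C [D num]]]] :: [B [C [D a]]]] :: [B [C [D ( [S [A [B [C [D a]]]]] )]]]] % [S [A [B [C [D a]]]]]]

S
A % S
A :: B % S
A :: B :: B % S
B :: B :: B % S
C :: B :: B % S
D :: B :: B % S
num :: B :: B % S
num :: C :: B % S
num :: D :: B % S
num :: a :: B % S
num :: a :: C % S
num :: a :: D % S
num :: a :: ( S ) % S
num :: a :: ( A ) % S
num :: a :: ( B ) % S
num :: a :: ( C ) % S
num :: a :: ( D ) % S
num :: a :: ( a ) % S
num :: a :: ( a ) % A
num :: a :: ( a ) % B
num :: a :: ( a ) % C
num :: a :: ( a ) % D
num :: a :: ( a ) % a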